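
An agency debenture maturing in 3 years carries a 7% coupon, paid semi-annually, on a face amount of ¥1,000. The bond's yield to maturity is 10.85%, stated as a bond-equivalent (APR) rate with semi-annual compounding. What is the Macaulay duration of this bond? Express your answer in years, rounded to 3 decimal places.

2.743 years

Periodic yield y = 0.05425. Discount each cash flow and weight by its period:
  t   CF        PV=CF/(1+0.05425)^t    t·PV
  1        35.00        33.1990        33.1990
  2        35.00        31.4906        62.9812
  3        35.00        29.8701        89.6104
  4        35.00        28.3331       113.3323
  5        35.00        26.8751       134.3755
  6     1,035.00       753.8392     4,523.0349
  Σ                    903.6070     4,956.5332
Price P = Σ PV = 903.6070.
Macaulay duration = Σ(t·PV) / P = 4,956.5332 / 903.6070 = 5.48528 half-year periods.
In years: 5.48528 / 2 = 2.74264 years.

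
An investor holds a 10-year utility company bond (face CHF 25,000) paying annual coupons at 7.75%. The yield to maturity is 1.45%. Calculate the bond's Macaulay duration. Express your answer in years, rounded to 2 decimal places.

7.91 years

Periodic yield y = 0.0145. Discount each cash flow and weight by its year:
  t   CF        PV=CF/(1+0.0145)^t    t·PV
  1     1,937.50     1,909.8078     1,909.8078
  2     1,937.50     1,882.5114     3,765.0227
  3     1,937.50     1,855.6051     5,566.8153
  4     1,937.50     1,829.0834     7,316.3336
  5     1,937.50     1,802.9407     9,014.7037
  6     1,937.50     1,777.1718    10,663.0305
  7     1,937.50     1,751.7711    12,262.3975
  8     1,937.50     1,726.7334    13,813.8675
  9     1,937.50     1,702.0537    15,318.4830
  10   26,937.50    23,325.8122   233,258.1215
  Σ                 39,563.4905   312,888.5832
Price P = Σ PV = 39,563.4905.
Macaulay duration = Σ(t·PV) / P = 312,888.5832 / 39,563.4905 = 7.90852 years.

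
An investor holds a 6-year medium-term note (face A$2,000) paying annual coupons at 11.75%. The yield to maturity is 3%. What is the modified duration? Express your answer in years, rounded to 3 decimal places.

Periodic yield y = 0.03. First find Macaulay duration:
  t   CF        PV=CF/(1+0.03)^t    t·PV
  1       235.00       228.1553       228.1553
  2       235.00       221.5100       443.0201
  3       235.00       215.0583       645.1749
  4       235.00       208.7945       835.1778
  5       235.00       202.7131     1,013.5653
  6     2,235.00     1,871.7773    11,230.6639
  Σ                  2,948.0085    14,395.7573
P = 2,948.0085; Macaulay duration = 14,395.7573 / 2,948.0085 = 4.88321 years.
Modified duration = D_Mac / (1 + y) = 4.88321 / 1.03 = 4.74098 years.

4.741 years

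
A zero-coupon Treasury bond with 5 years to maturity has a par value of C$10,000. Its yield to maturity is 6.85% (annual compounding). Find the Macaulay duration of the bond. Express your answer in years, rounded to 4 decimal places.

5.0000 years

A zero-coupon bond has a single cash flow at maturity, so its Macaulay duration equals its maturity: 5 years.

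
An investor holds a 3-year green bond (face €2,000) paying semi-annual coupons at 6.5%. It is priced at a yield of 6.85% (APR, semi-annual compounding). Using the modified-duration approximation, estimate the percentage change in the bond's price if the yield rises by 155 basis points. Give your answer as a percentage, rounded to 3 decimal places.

-4.155%

Periodic yield y = 0.03425. Modified duration first:
  t   CF        PV=CF/(1+0.03425)^t    t·PV
  1        65.00        62.8475        62.8475
  2        65.00        60.7662       121.5325
  3        65.00        58.7539       176.2617
  4        65.00        56.8082       227.2329
  5        65.00        54.9270       274.6349
  6     2,065.00     1,687.2012    10,123.2073
  Σ                  1,981.3040    10,985.7167
P = 1,981.3040; D_Mac = 5.54469 half-year periods = 2.77235 yrs; D_mod = 2.77235/(1+0.03425) = 2.68054 yrs.
ΔP/P ≈ -D_mod · Δy = -2.68054 × (+0.0155) = -0.041548 = -4.1548%.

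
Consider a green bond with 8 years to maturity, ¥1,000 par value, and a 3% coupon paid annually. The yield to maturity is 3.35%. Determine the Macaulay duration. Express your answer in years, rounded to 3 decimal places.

Periodic yield y = 0.0335. Discount each cash flow and weight by its year:
  t   CF        PV=CF/(1+0.0335)^t    t·PV
  1        30.00        29.0276        29.0276
  2        30.00        28.0867        56.1733
  3        30.00        27.1763        81.5288
  4        30.00        26.2954       105.1815
  5        30.00        25.4430       127.2152
  6        30.00        24.6183       147.7099
  7        30.00        23.8203       166.7424
  8     1,030.00       791.3222     6,330.5780
  Σ                    975.7898     7,044.1566
Price P = Σ PV = 975.7898.
Macaulay duration = Σ(t·PV) / P = 7,044.1566 / 975.7898 = 7.21893 years.

7.219 years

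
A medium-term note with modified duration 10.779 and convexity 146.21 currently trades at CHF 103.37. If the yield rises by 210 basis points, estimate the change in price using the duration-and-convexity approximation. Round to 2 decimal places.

Duration effect: -D_mod·Δy = -10.779 × (+0.021) = -0.226359
Convexity effect: ½·C·(Δy)² = 0.5 × 146.21 × (0.021)² = +0.032239305
ΔP/P ≈ -0.226359 + 0.032239305 = -0.194119695
ΔP ≈ 103.37 × (-0.194119695) = -20.06615287215.

-CHF 20.07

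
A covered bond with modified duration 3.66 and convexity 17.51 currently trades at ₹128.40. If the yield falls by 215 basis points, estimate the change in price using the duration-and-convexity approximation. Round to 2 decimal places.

Duration effect: -D_mod·Δy = -3.66 × (-0.0215) = +0.078690
Convexity effect: ½·C·(Δy)² = 0.5 × 17.51 × (-0.0215)² = +0.00404699875
ΔP/P ≈ +0.078690 + 0.00404699875 = +0.08273699875
ΔP ≈ 128.40 × (+0.08273699875) = +10.6234306395.

+₹10.62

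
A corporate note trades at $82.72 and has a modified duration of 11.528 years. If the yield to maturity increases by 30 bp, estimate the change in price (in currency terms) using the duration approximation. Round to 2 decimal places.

-$2.86

Duration approximation: ΔP/P ≈ -D_mod · Δy = -11.528 × (+0.003) = -0.034584.
ΔP ≈ 82.72 × (-0.034584) = -2.86078848.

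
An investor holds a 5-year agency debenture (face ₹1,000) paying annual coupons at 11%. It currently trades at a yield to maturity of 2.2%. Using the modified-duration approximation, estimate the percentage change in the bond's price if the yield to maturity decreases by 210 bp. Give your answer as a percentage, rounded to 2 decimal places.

Periodic yield y = 0.022. Modified duration first:
  t   CF        PV=CF/(1+0.022)^t    t·PV
  1       110.00       107.6321       107.6321
  2       110.00       105.3152       210.6303
  3       110.00       103.0481       309.1443
  4       110.00       100.8298       403.3194
  5     1,110.00       995.5624     4,977.8122
  Σ                  1,412.3876     6,008.5383
P = 1,412.3876; D_Mac = 4.25417 yrs; D_mod = 4.25417/(1+0.022) = 4.16259 yrs.
ΔP/P ≈ -D_mod · Δy = -4.16259 × (-0.021) = +0.087414 = +8.7414%.

+8.74%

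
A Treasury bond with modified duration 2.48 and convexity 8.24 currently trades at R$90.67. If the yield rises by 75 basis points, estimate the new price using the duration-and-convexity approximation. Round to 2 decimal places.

R$89.00

Duration effect: -D_mod·Δy = -2.48 × (+0.0075) = -0.018600
Convexity effect: ½·C·(Δy)² = 0.5 × 8.24 × (0.0075)² = +0.00023175
ΔP/P ≈ -0.018600 + 0.00023175 = -0.01836825
New price ≈ 90.67 × (1 - 0.01836825) = 89.0045507725.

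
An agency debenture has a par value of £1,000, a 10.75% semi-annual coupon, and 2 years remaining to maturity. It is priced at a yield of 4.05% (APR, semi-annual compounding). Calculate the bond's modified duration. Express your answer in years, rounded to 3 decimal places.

1.825 years

Periodic yield y = 0.02025. First find Macaulay duration:
  t   CF        PV=CF/(1+0.02025)^t    t·PV
  1        53.75        52.6832        52.6832
  2        53.75        51.6375       103.2750
  3        53.75        50.6126       151.8378
  4     1,053.75       972.5483     3,890.1932
  Σ                  1,127.4816     4,197.9891
P = 1,127.4816; Macaulay duration = 4,197.9891 / 1,127.4816 = 3.72333 half-year periods = 1.86167 years.
Modified duration = D_Mac / (1 + y) = 1.86167 / 1.02025 = 1.82472 years.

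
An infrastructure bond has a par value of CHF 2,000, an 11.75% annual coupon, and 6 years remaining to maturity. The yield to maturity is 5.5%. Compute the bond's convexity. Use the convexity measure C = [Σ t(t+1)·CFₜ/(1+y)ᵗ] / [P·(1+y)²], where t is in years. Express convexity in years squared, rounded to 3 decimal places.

With y = 0.055:
  t   CF        PV=CF/(1+0.055)^t    t·PV        t(t+1)·PV
  1       235.00       222.7488       222.7488         445.4976
  2       235.00       211.1363       422.2726       1,266.8179
  3       235.00       200.1292       600.3876       2,401.5505
  4       235.00       189.6959       758.7837       3,793.9187
  5       235.00       179.8066       899.0329       5,394.1972
  6     2,235.00     1,620.9244     9,725.5466      68,078.8263
  Σ                  2,624.4413    12,628.7723      81,380.8083
P = 2,624.4413.
Convexity = Σ t(t+1)·PV / [P·(1+y)²] = 81,380.8083 / (2,624.4413 × 1.113025) = 27.85994.

27.860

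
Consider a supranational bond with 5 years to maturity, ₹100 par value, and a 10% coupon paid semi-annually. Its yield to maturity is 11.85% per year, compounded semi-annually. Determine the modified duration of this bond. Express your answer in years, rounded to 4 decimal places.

Periodic yield y = 0.05925. First find Macaulay duration:
  t   CF        PV=CF/(1+0.05925)^t    t·PV
  1         5.00         4.7203         4.7203
  2         5.00         4.4563         8.9126
  3         5.00         4.2070        12.6211
  4         5.00         3.9717        15.8868
  5         5.00         3.7495        18.7477
  6         5.00         3.5398        21.2388
  7         5.00         3.3418        23.3926
  8         5.00         3.1549        25.2390
  9         5.00         2.9784        26.8056
  10      105.00        59.0479       590.4792
  Σ                     93.1677       748.0437
P = 93.1677; Macaulay duration = 748.0437 / 93.1677 = 8.02901 half-year periods = 4.01450 years.
Modified duration = D_Mac / (1 + y) = 4.01450 / 1.05925 = 3.78995 years.

3.7899 years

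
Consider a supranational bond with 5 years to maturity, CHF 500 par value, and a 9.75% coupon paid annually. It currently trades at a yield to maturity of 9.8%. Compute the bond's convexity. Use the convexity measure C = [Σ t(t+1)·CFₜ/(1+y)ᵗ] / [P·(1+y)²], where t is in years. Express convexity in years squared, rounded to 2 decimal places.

19.55

With y = 0.098:
  t   CF        PV=CF/(1+0.098)^t    t·PV        t(t+1)·PV
  1        48.75        44.3989        44.3989          88.7978
  2        48.75        40.4362        80.8723         242.6170
  3        48.75        36.8271       110.4813         441.9253
  4        48.75        33.5402       134.1607         670.8034
  5       548.75       343.8451     1,719.2255      10,315.3528
  Σ                    499.0474     2,089.1387      11,759.4963
P = 499.0474.
Convexity = Σ t(t+1)·PV / [P·(1+y)²] = 11,759.4963 / (499.0474 × 1.205604) = 19.54529.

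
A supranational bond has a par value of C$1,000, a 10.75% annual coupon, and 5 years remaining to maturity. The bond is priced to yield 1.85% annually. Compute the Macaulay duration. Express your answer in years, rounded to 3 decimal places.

4.271 years

Periodic yield y = 0.0185. Discount each cash flow and weight by its year:
  t   CF        PV=CF/(1+0.0185)^t    t·PV
  1       107.50       105.5474       105.5474
  2       107.50       103.6302       207.2604
  3       107.50       101.7479       305.2436
  4       107.50        99.8997       399.5989
  5     1,107.50     1,010.5052     5,052.5262
  Σ                  1,421.3304     6,070.1766
Price P = Σ PV = 1,421.3304.
Macaulay duration = Σ(t·PV) / P = 6,070.1766 / 1,421.3304 = 4.27077 years.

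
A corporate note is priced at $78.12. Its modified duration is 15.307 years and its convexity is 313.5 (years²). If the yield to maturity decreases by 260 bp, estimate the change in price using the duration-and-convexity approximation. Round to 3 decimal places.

Duration effect: -D_mod·Δy = -15.307 × (-0.026) = +0.397982
Convexity effect: ½·C·(Δy)² = 0.5 × 313.5 × (-0.026)² = +0.1059630
ΔP/P ≈ +0.397982 + 0.1059630 = +0.503945
ΔP ≈ 78.12 × (+0.503945) = +39.3681834.

+$39.368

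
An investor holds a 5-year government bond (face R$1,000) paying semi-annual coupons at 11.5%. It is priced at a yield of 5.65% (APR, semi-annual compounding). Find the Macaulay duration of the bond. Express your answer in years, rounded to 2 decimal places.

4.07 years

Periodic yield y = 0.02825. Discount each cash flow and weight by its period:
  t   CF        PV=CF/(1+0.02825)^t    t·PV
  1        57.50        55.9203        55.9203
  2        57.50        54.3839       108.7678
  3        57.50        52.8898       158.6693
  4        57.50        51.4367       205.7467
  5        57.50        50.0235       250.1176
  6        57.50        48.6492       291.8951
  7        57.50        47.3126       331.1882
  8        57.50        46.0127       368.1019
  9        57.50        44.7486       402.7373
  10    1,057.50       800.3744     8,003.7441
  Σ                  1,251.7517    10,176.8884
Price P = Σ PV = 1,251.7517.
Macaulay duration = Σ(t·PV) / P = 10,176.8884 / 1,251.7517 = 8.13012 half-year periods.
In years: 8.13012 / 2 = 4.06506 years.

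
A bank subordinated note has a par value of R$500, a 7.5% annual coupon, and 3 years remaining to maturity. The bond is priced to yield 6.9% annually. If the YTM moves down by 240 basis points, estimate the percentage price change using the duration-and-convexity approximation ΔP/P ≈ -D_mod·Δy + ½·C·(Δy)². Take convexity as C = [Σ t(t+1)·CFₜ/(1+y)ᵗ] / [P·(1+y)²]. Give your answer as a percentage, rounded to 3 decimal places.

+6.555%

With y = 0.069:
  t   CF        PV=CF/(1+0.069)^t    t·PV        t(t+1)·PV
  1        37.50        35.0795        35.0795          70.1590
  2        37.50        32.8153        65.6305         196.8916
  3       537.50       439.9926     1,319.9777       5,279.9110
  Σ                    507.8874     1,420.6878       5,546.9616
P = 507.8874; D_Mac = 2.79725 yrs; D_mod = 2.61670 yrs; C = 9.55724.
Duration effect: -2.61670 × (-0.024) = +0.062801
Convexity effect: 0.5 × 9.55724 × (-0.024)² = +0.0027525
ΔP/P ≈ +0.062801 + 0.0027525 = +0.065553 = +6.5553%.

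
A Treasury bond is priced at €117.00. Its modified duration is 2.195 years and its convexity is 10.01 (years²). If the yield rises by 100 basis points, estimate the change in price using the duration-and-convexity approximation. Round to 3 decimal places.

Duration effect: -D_mod·Δy = -2.195 × (+0.01) = -0.021950
Convexity effect: ½·C·(Δy)² = 0.5 × 10.01 × (0.01)² = +0.0005005
ΔP/P ≈ -0.021950 + 0.0005005 = -0.0214495
ΔP ≈ 117.00 × (-0.0214495) = -2.5095915.

-€2.510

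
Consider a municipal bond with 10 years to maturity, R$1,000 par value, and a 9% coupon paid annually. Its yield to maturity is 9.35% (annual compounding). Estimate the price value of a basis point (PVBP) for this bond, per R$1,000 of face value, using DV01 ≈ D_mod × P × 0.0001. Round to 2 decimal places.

R$0.62

Periodic yield y = 0.0935.
  t   CF        PV=CF/(1+0.0935)^t    t·PV
  1        90.00        82.3045        82.3045
  2        90.00        75.2671       150.5341
  3        90.00        68.8313       206.4940
  4        90.00        62.9459       251.7835
  5        90.00        57.5637       287.8184
  6        90.00        52.6417       315.8501
  7        90.00        48.1405       336.9838
  8        90.00        44.0243       352.1942
  9        90.00        40.2600       362.3397
  10    1,090.00       445.9012     4,459.0118
  Σ                    977.8801     6,805.3142
P = 977.8801; D_Mac = 6.95925 yrs; D_mod = 6.36420 yrs.
DV01 ≈ 6.36420 × 977.8801 × 0.0001 = 0.622342.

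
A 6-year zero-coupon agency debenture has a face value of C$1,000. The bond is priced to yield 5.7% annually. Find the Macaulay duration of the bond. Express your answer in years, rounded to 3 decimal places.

A zero-coupon bond has a single cash flow at maturity, so its Macaulay duration equals its maturity: 6 years.

6.000 years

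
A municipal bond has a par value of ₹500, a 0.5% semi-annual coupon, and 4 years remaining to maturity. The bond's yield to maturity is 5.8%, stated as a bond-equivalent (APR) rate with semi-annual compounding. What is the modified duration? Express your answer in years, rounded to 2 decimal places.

3.85 years

Periodic yield y = 0.029. First find Macaulay duration:
  t   CF        PV=CF/(1+0.029)^t    t·PV
  1         1.25         1.2148         1.2148
  2         1.25         1.1805         2.3611
  3         1.25         1.1473         3.4418
  4         1.25         1.1149         4.4597
  5         1.25         1.0835         5.4176
  6         1.25         1.0530         6.3178
  7         1.25         1.0233         7.1631
  8       501.25       398.7782     3,190.2254
  Σ                    406.5955     3,220.6013
P = 406.5955; Macaulay duration = 3,220.6013 / 406.5955 = 7.92090 half-year periods = 3.96045 years.
Modified duration = D_Mac / (1 + y) = 3.96045 / 1.029 = 3.84883 years.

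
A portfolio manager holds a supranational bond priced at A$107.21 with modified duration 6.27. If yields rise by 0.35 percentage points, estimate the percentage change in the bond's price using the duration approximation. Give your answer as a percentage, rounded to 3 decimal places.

Duration approximation: ΔP/P ≈ -D_mod · Δy = -6.27 × (+0.0035) = -0.021945.
As a percentage: -2.1945%.

-2.195%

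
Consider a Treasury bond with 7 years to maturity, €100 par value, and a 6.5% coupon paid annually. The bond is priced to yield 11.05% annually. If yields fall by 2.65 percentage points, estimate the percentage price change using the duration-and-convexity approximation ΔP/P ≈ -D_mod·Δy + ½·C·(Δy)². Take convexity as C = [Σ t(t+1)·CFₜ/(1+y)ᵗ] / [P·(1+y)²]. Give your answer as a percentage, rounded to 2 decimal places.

+14.73%

With y = 0.1105:
  t   CF        PV=CF/(1+0.1105)^t    t·PV        t(t+1)·PV
  1         6.50         5.8532         5.8532          11.7064
  2         6.50         5.2708        10.5416          31.6248
  3         6.50         4.7463        14.2390          56.9559
  4         6.50         4.2740        17.0962          85.4809
  5         6.50         3.8488        19.2438         115.4627
  6         6.50         3.4658        20.7947         145.5631
  7       106.50        51.1352       357.9462       2,863.5693
  Σ                     78.5941       445.7146       3,310.3631
P = 78.5941; D_Mac = 5.67110 yrs; D_mod = 5.10679 yrs; C = 34.15455.
Duration effect: -5.10679 × (-0.0265) = +0.135330
Convexity effect: 0.5 × 34.15455 × (-0.0265)² = +0.0119925
ΔP/P ≈ +0.135330 + 0.0119925 = +0.147323 = +14.7323%.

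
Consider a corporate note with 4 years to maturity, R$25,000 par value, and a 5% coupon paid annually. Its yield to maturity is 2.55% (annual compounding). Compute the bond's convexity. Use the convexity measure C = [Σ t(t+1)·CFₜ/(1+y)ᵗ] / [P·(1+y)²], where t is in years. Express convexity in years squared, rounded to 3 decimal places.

17.351

With y = 0.0255:
  t   CF        PV=CF/(1+0.0255)^t    t·PV        t(t+1)·PV
  1     1,250.00     1,218.9176     1,218.9176       2,437.8352
  2     1,250.00     1,188.6081     2,377.2162       7,131.6486
  3     1,250.00     1,159.0523     3,477.1568      13,908.6271
  4    26,250.00    23,734.8586    94,939.4344     474,697.1722
  Σ                 27,301.4366   102,012.7250     498,175.2831
P = 27,301.4366.
Convexity = Σ t(t+1)·PV / [P·(1+y)²] = 498,175.2831 / (27,301.4366 × 1.051650) = 17.35103.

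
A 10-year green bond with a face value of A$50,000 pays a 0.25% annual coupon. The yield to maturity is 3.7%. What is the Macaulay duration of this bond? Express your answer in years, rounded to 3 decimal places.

Periodic yield y = 0.037. Discount each cash flow and weight by its year:
  t   CF        PV=CF/(1+0.037)^t    t·PV
  1       125.00       120.5400       120.5400
  2       125.00       116.2392       232.4783
  3       125.00       112.0918       336.2753
  4       125.00       108.0924       432.3694
  5       125.00       104.2356       521.1782
  6       125.00       100.5165       603.0992
  7       125.00        96.9301       678.5108
  8       125.00        93.4717       747.7733
  9       125.00        90.1366       811.2295
  10   50,125.00    34,855.1392   348,551.3922
  Σ                 35,797.3931   353,034.8462
Price P = Σ PV = 35,797.3931.
Macaulay duration = Σ(t·PV) / P = 353,034.8462 / 35,797.3931 = 9.86203 years.

9.862 years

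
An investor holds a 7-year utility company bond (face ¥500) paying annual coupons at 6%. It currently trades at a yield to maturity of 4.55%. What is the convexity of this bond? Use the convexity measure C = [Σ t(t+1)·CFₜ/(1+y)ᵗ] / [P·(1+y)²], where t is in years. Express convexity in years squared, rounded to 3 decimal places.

41.240

With y = 0.0455:
  t   CF        PV=CF/(1+0.0455)^t    t·PV        t(t+1)·PV
  1        30.00        28.6944        28.6944          57.3888
  2        30.00        27.4456        54.8913         164.6738
  3        30.00        26.2512        78.7536         315.0144
  4        30.00        25.1088       100.4350         502.1750
  5        30.00        24.0160       120.0801         720.4807
  6        30.00        22.9708       137.8251         964.7756
  7       530.00       388.1572     2,717.1002      21,736.8014
  Σ                    542.6440     3,237.7796      24,461.3096
P = 542.6440.
Convexity = Σ t(t+1)·PV / [P·(1+y)²] = 24,461.3096 / (542.6440 × 1.093070) = 41.23981.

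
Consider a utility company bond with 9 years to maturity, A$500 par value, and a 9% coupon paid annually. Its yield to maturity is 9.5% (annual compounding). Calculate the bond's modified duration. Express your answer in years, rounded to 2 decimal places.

5.93 years

Periodic yield y = 0.095. First find Macaulay duration:
  t   CF        PV=CF/(1+0.095)^t    t·PV
  1        45.00        41.0959        41.0959
  2        45.00        37.5305        75.0610
  3        45.00        34.2744       102.8233
  4        45.00        31.3008       125.2034
  5        45.00        28.5852       142.9262
  6        45.00        26.1052       156.6315
  7        45.00        23.8404       166.8829
  8        45.00        21.7721       174.1765
  9       545.00       240.8072     2,167.2646
  Σ                    485.3118     3,152.0652
P = 485.3118; Macaulay duration = 3,152.0652 / 485.3118 = 6.49493 years.
Modified duration = D_Mac / (1 + y) = 6.49493 / 1.095 = 5.93144 years.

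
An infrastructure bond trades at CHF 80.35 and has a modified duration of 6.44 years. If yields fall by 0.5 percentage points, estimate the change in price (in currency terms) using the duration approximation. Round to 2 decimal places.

+CHF 2.59

Duration approximation: ΔP/P ≈ -D_mod · Δy = -6.44 × (-0.005) = +0.032200.
ΔP ≈ 80.35 × (+0.032200) = +2.58727.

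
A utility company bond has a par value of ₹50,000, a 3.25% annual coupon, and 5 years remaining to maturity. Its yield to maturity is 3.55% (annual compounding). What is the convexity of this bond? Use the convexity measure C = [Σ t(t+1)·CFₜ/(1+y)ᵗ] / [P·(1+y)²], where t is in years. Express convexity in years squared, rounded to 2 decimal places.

25.69

With y = 0.0355:
  t   CF        PV=CF/(1+0.0355)^t    t·PV        t(t+1)·PV
  1     1,625.00     1,569.2902     1,569.2902       3,138.5804
  2     1,625.00     1,515.4903     3,030.9806       9,092.9418
  3     1,625.00     1,463.5348     4,390.6044      17,562.4177
  4     1,625.00     1,413.3605     5,653.4420      28,267.2102
  5    51,625.00    43,362.0243   216,810.1215   1,300,860.7291
  Σ                 49,323.7001   231,454.4388   1,358,921.8791
P = 49,323.7001.
Convexity = Σ t(t+1)·PV / [P·(1+y)²] = 1,358,921.8791 / (49,323.7001 × 1.072260) = 25.69441.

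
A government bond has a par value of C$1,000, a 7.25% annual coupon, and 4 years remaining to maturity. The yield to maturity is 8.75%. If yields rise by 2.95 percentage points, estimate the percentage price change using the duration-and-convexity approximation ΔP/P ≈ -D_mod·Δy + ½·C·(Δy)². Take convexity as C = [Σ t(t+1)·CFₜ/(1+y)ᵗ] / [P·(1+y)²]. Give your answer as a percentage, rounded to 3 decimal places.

-9.131%

With y = 0.0875:
  t   CF        PV=CF/(1+0.0875)^t    t·PV        t(t+1)·PV
  1        72.50        66.6667        66.6667         133.3333
  2        72.50        61.3027       122.6054         367.8161
  3        72.50        56.3703       169.1108         676.4434
  4     1,072.50       766.7967     3,067.1868      15,335.9341
  Σ                    951.1363     3,425.5697      16,513.5269
P = 951.1363; D_Mac = 3.60155 yrs; D_mod = 3.31177 yrs; C = 14.68042.
Duration effect: -3.31177 × (+0.0295) = -0.097697
Convexity effect: 0.5 × 14.68042 × (0.0295)² = +0.0063878
ΔP/P ≈ -0.097697 + 0.0063878 = -0.091310 = -9.1310%.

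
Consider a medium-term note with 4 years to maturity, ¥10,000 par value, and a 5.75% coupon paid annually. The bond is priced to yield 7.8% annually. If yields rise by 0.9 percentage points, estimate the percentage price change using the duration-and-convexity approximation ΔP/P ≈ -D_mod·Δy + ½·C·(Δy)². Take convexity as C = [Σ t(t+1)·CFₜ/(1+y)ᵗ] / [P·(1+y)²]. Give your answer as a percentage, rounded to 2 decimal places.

With y = 0.078:
  t   CF        PV=CF/(1+0.078)^t    t·PV        t(t+1)·PV
  1       575.00       533.3952       533.3952       1,066.7904
  2       575.00       494.8007       989.6014       2,968.8043
  3       575.00       458.9988     1,376.9964       5,507.9858
  4    10,575.00     7,830.7856    31,323.1423     156,615.7117
  Σ                  9,317.9803    34,223.1354     166,159.2921
P = 9,317.9803; D_Mac = 3.67281 yrs; D_mod = 3.40706 yrs; C = 15.34494.
Duration effect: -3.40706 × (+0.009) = -0.030664
Convexity effect: 0.5 × 15.34494 × (0.009)² = +0.0006215
ΔP/P ≈ -0.030664 + 0.0006215 = -0.030042 = -3.0042%.

-3.00%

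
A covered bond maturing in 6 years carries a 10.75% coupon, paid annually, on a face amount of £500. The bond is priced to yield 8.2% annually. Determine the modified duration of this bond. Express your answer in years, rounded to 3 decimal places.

4.430 years

Periodic yield y = 0.082. First find Macaulay duration:
  t   CF        PV=CF/(1+0.082)^t    t·PV
  1        53.75        49.6765        49.6765
  2        53.75        45.9118        91.8235
  3        53.75        42.4323       127.2969
  4        53.75        39.2166       156.8662
  5        53.75        36.2445       181.2225
  6       553.75       345.1041     2,070.6249
  Σ                    558.5858     2,677.5106
P = 558.5858; Macaulay duration = 2,677.5106 / 558.5858 = 4.79337 years.
Modified duration = D_Mac / (1 + y) = 4.79337 / 1.082 = 4.43011 years.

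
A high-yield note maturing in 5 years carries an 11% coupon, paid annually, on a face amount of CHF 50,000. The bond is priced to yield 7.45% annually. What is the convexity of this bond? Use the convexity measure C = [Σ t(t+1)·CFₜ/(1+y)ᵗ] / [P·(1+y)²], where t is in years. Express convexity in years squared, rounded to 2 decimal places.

With y = 0.0745:
  t   CF        PV=CF/(1+0.0745)^t    t·PV        t(t+1)·PV
  1     5,500.00     5,118.6598     5,118.6598      10,237.3197
  2     5,500.00     4,763.7597     9,527.5195      28,582.5584
  3     5,500.00     4,433.4665    13,300.3995      53,201.5979
  4     5,500.00     4,126.0740    16,504.2959      82,521.4795
  5    55,500.00    38,749.0343   193,745.1717   1,162,471.0302
  Σ                 57,190.9944   238,196.0464   1,337,013.9857
P = 57,190.9944.
Convexity = Σ t(t+1)·PV / [P·(1+y)²] = 1,337,013.9857 / (57,190.9944 × 1.154550) = 20.24862.

20.25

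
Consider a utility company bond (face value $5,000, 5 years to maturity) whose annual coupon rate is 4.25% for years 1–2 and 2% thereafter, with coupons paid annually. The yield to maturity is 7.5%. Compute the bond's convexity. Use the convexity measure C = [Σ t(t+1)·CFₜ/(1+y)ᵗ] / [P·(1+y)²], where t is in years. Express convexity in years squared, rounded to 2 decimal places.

With y = 0.075:
  t   CF        PV=CF/(1+0.075)^t    t·PV        t(t+1)·PV
  1       212.50       197.6744       197.6744         395.3488
  2       212.50       183.8832       367.7664       1,103.2991
  3       100.00        80.4961       241.4882         965.9527
  4       100.00        74.8801       299.5202       1,497.6011
  5     5,100.00     3,552.4490    17,762.2451     106,573.4707
  Σ                  4,089.3827    18,868.6943     110,535.6724
P = 4,089.3827.
Convexity = Σ t(t+1)·PV / [P·(1+y)²] = 110,535.6724 / (4,089.3827 × 1.155625) = 23.38987.

23.39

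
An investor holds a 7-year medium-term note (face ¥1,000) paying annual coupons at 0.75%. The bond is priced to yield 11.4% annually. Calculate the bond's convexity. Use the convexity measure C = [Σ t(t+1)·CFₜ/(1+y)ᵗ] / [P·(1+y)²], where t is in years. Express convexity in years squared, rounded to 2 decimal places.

43.13

With y = 0.114:
  t   CF        PV=CF/(1+0.114)^t    t·PV        t(t+1)·PV
  1         7.50         6.7325         6.7325          13.4650
  2         7.50         6.0435        12.0871          36.2612
  3         7.50         5.4251        16.2752          65.1009
  4         7.50         4.8699        19.4796          97.3981
  5         7.50         4.3715        21.8577         131.1465
  6         7.50         3.9242        23.5451         164.8160
  7     1,007.50       473.2043     3,312.4304      26,499.4430
  Σ                    504.5711     3,412.4077      27,007.6307
P = 504.5711.
Convexity = Σ t(t+1)·PV / [P·(1+y)²] = 27,007.6307 / (504.5711 × 1.240996) = 43.13142.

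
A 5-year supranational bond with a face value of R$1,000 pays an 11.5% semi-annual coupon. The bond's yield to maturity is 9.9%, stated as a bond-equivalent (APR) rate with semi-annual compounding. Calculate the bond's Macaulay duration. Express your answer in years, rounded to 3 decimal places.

3.974 years

Periodic yield y = 0.0495. Discount each cash flow and weight by its period:
  t   CF        PV=CF/(1+0.0495)^t    t·PV
  1        57.50        54.7880        54.7880
  2        57.50        52.2039       104.4078
  3        57.50        49.7417       149.2251
  4        57.50        47.3956       189.5824
  5        57.50        45.1602       225.8009
  6        57.50        43.0302       258.1811
  7        57.50        41.0007       287.0046
  8        57.50        39.0668       312.5347
  9        57.50        37.2242       335.0182
  10    1,057.50       652.3129     6,523.1287
  Σ                  1,061.9242     8,439.6714
Price P = Σ PV = 1,061.9242.
Macaulay duration = Σ(t·PV) / P = 8,439.6714 / 1,061.9242 = 7.94753 half-year periods.
In years: 7.94753 / 2 = 3.97376 years.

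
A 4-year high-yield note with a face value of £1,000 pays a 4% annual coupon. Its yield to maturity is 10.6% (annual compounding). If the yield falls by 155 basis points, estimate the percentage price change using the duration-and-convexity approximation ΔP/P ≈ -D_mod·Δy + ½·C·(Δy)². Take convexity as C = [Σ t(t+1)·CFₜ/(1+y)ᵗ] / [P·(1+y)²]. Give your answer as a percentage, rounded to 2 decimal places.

+5.43%

With y = 0.106:
  t   CF        PV=CF/(1+0.106)^t    t·PV        t(t+1)·PV
  1        40.00        36.1664        36.1664          72.3327
  2        40.00        32.7001        65.4003         196.2009
  3        40.00        29.5661        88.6984         354.7937
  4     1,040.00       695.0449     2,780.1794      13,900.8971
  Σ                    793.4775     2,970.4445      14,524.2243
P = 793.4775; D_Mac = 3.74358 yrs; D_mod = 3.38479 yrs; C = 14.96401.
Duration effect: -3.38479 × (-0.0155) = +0.052464
Convexity effect: 0.5 × 14.96401 × (-0.0155)² = +0.0017976
ΔP/P ≈ +0.052464 + 0.0017976 = +0.054262 = +5.4262%.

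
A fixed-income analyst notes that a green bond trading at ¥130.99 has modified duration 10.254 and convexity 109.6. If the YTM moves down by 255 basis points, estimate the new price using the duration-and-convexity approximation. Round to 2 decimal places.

¥169.91

Duration effect: -D_mod·Δy = -10.254 × (-0.0255) = +0.261477
Convexity effect: ½·C·(Δy)² = 0.5 × 109.6 × (-0.0255)² = +0.0356337
ΔP/P ≈ +0.261477 + 0.0356337 = +0.2971107
New price ≈ 130.99 × (1 + 0.2971107) = 169.908530593.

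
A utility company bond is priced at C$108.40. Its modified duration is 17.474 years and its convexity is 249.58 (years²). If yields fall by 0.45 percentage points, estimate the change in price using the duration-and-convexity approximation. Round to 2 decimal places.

+C$8.80

Duration effect: -D_mod·Δy = -17.474 × (-0.0045) = +0.078633
Convexity effect: ½·C·(Δy)² = 0.5 × 249.58 × (-0.0045)² = +0.0025269975
ΔP/P ≈ +0.078633 + 0.0025269975 = +0.0811599975
ΔP ≈ 108.40 × (+0.0811599975) = +8.797743729.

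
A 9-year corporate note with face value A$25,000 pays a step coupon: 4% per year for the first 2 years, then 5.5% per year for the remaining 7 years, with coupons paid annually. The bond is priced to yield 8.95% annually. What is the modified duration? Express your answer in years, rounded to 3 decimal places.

6.692 years

Periodic yield y = 0.0895. First find Macaulay duration:
  t   CF        PV=CF/(1+0.0895)^t    t·PV
  1     1,000.00       917.8522       917.8522
  2     1,000.00       842.4527     1,684.9054
  3     1,375.00     1,063.2148     3,189.6443
  4     1,375.00       975.8740     3,903.4961
  5     1,375.00       895.7081     4,478.5407
  6     1,375.00       822.1277     4,932.7663
  7     1,375.00       754.5918     5,282.1423
  8     1,375.00       692.6037     5,540.8298
  9    26,375.00    12,194.0327   109,746.2947
  Σ                 19,158.4578   139,676.4719
P = 19,158.4578; Macaulay duration = 139,676.4719 / 19,158.4578 = 7.29059 years.
Modified duration = D_Mac / (1 + y) = 7.29059 / 1.0895 = 6.69168 years.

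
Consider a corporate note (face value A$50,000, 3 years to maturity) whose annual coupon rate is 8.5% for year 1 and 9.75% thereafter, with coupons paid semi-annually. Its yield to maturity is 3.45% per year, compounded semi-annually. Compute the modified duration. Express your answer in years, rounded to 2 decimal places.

Periodic yield y = 0.01725. First find Macaulay duration:
  t   CF        PV=CF/(1+0.01725)^t    t·PV
  1     2,125.00     2,088.9653     2,088.9653
  2     2,125.00     2,053.5418     4,107.0835
  3     2,437.50     2,315.5893     6,946.7678
  4     2,437.50     2,276.3227     9,105.2908
  5     2,437.50     2,237.7220    11,188.6100
  6    52,437.50    47,323.3834   283,940.3004
  Σ                 58,295.5245   317,377.0178
P = 58,295.5245; Macaulay duration = 317,377.0178 / 58,295.5245 = 5.44428 half-year periods = 2.72214 years.
Modified duration = D_Mac / (1 + y) = 2.72214 / 1.01725 = 2.67598 years.

2.68 years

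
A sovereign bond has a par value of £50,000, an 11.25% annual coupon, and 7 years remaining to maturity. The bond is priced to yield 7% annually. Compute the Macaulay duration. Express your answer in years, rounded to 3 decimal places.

5.387 years

Periodic yield y = 0.07. Discount each cash flow and weight by its year:
  t   CF        PV=CF/(1+0.07)^t    t·PV
  1     5,625.00     5,257.0093     5,257.0093
  2     5,625.00     4,913.0928     9,826.1857
  3     5,625.00     4,591.6756    13,775.0267
  4     5,625.00     4,291.2856    17,165.1423
  5     5,625.00     4,010.5473    20,052.7363
  6     5,625.00     3,748.1750    22,489.0501
  7    55,625.00    34,640.4544   242,483.1807
  Σ                 61,452.2400   331,048.3311
Price P = Σ PV = 61,452.2400.
Macaulay duration = Σ(t·PV) / P = 331,048.3311 / 61,452.2400 = 5.38708 years.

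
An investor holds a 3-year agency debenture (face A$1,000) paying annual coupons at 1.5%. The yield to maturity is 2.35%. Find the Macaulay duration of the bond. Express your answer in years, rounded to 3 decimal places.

Periodic yield y = 0.0235. Discount each cash flow and weight by its year:
  t   CF        PV=CF/(1+0.0235)^t    t·PV
  1        15.00        14.6556        14.6556
  2        15.00        14.3191        28.6382
  3     1,015.00       946.6785     2,840.0354
  Σ                    975.6532     2,883.3292
Price P = Σ PV = 975.6532.
Macaulay duration = Σ(t·PV) / P = 2,883.3292 / 975.6532 = 2.95528 years.

2.955 years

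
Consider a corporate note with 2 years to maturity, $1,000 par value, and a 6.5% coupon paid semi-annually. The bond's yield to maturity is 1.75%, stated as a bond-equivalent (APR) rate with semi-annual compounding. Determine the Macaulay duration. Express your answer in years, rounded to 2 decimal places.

Periodic yield y = 0.00875. Discount each cash flow and weight by its period:
  t   CF        PV=CF/(1+0.00875)^t    t·PV
  1        32.50        32.2181        32.2181
  2        32.50        31.9386        63.8773
  3        32.50        31.6616        94.9848
  4     1,032.50       997.1394     3,988.5575
  Σ                  1,092.9577     4,179.6376
Price P = Σ PV = 1,092.9577.
Macaulay duration = Σ(t·PV) / P = 4,179.6376 / 1,092.9577 = 3.82415 half-year periods.
In years: 3.82415 / 2 = 1.91208 years.

1.91 years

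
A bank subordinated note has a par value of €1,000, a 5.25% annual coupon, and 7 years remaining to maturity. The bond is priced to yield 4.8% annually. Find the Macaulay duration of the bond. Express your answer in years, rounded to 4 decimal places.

6.0496 years

Periodic yield y = 0.048. Discount each cash flow and weight by its year:
  t   CF        PV=CF/(1+0.048)^t    t·PV
  1        52.50        50.0954        50.0954
  2        52.50        47.8010        95.6019
  3        52.50        45.6116       136.8348
  4        52.50        43.5225       174.0901
  5        52.50        41.5291       207.6457
  6        52.50        39.6270       237.7622
  7     1,052.50       758.0418     5,306.2923
  Σ                  1,026.2285     6,208.3225
Price P = Σ PV = 1,026.2285.
Macaulay duration = Σ(t·PV) / P = 6,208.3225 / 1,026.2285 = 6.04965 years.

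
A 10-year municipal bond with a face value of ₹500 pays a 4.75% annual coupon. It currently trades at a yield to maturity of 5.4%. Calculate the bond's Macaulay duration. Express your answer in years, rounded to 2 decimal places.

8.13 years

Periodic yield y = 0.054. Discount each cash flow and weight by its year:
  t   CF        PV=CF/(1+0.054)^t    t·PV
  1        23.75        22.5332        22.5332
  2        23.75        21.3788        42.7575
  3        23.75        20.2834        60.8503
  4        23.75        19.2443        76.9770
  5        23.75        18.2583        91.2915
  6        23.75        17.3229       103.9372
  7        23.75        16.4354       115.0476
  8        23.75        15.5933       124.7466
  9        23.75        14.7944       133.1498
  10      523.75       309.5408     3,095.4082
  Σ                    475.3848     3,866.6991
Price P = Σ PV = 475.3848.
Macaulay duration = Σ(t·PV) / P = 3,866.6991 / 475.3848 = 8.13383 years.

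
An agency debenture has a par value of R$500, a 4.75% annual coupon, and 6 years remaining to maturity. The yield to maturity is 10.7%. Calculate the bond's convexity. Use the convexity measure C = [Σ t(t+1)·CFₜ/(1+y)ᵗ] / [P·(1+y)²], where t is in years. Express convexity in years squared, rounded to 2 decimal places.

With y = 0.107:
  t   CF        PV=CF/(1+0.107)^t    t·PV        t(t+1)·PV
  1        23.75        21.4544        21.4544          42.9088
  2        23.75        19.3807        38.7613         116.2839
  3        23.75        17.5074        52.5221         210.0884
  4        23.75        15.8151        63.2606         316.3029
  5        23.75        14.2865        71.4324         428.5947
  6       523.75       284.6022     1,707.6134      11,953.2940
  Σ                    373.0463     1,955.0442      13,067.4726
P = 373.0463.
Convexity = Σ t(t+1)·PV / [P·(1+y)²] = 13,067.4726 / (373.0463 × 1.225449) = 28.58470.

28.58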